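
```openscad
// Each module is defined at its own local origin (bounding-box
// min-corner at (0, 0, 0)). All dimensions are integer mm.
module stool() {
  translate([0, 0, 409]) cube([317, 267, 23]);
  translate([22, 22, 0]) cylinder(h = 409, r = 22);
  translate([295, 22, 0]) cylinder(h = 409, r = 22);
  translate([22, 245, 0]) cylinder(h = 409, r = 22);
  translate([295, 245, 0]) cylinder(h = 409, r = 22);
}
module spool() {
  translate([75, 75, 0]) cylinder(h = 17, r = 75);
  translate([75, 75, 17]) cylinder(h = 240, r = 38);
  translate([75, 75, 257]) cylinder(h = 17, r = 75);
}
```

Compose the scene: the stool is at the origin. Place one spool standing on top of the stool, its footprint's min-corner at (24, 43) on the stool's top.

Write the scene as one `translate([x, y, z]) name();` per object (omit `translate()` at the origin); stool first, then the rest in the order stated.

stool();
translate([24, 43, 432]) spool();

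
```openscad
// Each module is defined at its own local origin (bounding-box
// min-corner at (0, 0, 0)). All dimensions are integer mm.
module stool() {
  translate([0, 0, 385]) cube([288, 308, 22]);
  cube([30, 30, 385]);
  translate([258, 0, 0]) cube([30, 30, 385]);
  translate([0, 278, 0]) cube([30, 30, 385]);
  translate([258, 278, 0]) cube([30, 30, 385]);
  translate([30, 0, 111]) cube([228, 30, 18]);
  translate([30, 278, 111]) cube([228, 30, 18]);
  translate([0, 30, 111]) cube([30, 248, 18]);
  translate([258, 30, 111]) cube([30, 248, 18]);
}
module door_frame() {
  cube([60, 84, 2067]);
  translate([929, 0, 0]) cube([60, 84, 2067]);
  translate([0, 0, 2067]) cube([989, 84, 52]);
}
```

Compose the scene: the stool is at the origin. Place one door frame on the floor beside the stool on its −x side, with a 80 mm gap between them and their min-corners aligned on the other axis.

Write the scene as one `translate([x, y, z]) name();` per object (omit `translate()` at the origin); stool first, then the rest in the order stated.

stool();
translate([-1069, 0, 0]) door_frame();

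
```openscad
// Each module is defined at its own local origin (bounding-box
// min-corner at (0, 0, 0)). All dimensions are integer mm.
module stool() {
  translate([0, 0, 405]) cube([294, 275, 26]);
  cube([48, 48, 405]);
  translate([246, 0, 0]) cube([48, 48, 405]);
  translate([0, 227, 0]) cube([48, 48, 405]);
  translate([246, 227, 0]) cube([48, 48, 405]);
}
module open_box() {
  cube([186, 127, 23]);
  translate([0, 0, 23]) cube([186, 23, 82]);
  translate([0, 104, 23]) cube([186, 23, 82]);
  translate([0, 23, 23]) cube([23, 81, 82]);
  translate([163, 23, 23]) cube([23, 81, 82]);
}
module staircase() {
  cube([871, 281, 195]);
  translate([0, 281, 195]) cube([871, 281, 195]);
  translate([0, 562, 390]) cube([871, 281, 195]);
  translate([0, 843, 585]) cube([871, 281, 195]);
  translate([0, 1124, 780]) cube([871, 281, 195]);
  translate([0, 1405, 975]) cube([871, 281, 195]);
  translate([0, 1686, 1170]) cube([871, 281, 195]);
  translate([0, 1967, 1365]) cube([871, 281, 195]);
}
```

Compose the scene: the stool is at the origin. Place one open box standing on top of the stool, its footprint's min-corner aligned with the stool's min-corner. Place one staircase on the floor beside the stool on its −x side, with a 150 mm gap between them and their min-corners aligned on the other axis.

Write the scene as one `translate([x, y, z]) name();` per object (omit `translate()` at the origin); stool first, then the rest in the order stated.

stool();
translate([0, 0, 431]) open_box();
translate([-1021, 0, 0]) staircase();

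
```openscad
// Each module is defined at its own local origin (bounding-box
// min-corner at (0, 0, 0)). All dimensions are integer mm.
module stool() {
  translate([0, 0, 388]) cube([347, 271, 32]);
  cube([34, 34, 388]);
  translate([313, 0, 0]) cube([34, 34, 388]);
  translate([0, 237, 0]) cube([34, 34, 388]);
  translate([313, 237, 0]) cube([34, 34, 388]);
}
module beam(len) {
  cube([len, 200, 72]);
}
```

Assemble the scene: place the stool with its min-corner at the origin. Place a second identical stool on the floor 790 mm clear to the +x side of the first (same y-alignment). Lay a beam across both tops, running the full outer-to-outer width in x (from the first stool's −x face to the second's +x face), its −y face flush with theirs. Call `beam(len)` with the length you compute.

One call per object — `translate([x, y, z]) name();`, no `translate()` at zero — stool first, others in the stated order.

stool();
translate([1137, 0, 0]) stool();
translate([0, 0, 420]) beam(1484);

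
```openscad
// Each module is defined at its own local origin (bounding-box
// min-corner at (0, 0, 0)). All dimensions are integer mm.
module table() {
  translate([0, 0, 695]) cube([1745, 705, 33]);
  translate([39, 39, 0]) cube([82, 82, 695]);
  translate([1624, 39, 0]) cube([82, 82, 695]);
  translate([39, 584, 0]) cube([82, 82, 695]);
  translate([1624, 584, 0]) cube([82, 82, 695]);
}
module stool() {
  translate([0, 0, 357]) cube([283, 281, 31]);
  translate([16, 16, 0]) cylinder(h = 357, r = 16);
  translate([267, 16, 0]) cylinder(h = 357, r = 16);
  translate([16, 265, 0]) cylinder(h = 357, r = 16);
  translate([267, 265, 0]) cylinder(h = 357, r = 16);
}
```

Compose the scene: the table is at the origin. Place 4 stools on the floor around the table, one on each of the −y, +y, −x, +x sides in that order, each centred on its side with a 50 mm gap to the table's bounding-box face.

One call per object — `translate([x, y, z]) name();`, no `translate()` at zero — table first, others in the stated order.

table();
translate([731, -331, 0]) stool();
translate([731, 755, 0]) stool();
translate([-333, 212, 0]) stool();
translate([1795, 212, 0]) stool();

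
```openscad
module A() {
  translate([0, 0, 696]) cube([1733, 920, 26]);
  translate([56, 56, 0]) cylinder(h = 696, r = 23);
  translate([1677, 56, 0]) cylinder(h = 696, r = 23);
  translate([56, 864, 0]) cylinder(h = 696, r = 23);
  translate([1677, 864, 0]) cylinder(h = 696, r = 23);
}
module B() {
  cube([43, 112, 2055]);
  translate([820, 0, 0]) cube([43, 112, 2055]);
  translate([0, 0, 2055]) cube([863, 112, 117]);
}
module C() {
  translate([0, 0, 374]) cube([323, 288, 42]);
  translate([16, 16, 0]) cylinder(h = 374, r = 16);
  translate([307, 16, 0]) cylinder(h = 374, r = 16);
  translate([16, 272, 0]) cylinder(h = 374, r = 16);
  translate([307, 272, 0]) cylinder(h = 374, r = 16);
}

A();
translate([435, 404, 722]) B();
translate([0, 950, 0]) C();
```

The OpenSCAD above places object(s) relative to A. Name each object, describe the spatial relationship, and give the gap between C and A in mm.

The stool's nearest face is 30 mm from the table's +y face.

A is a table. B is a door frame. C is a stool. The door frame is on top of the table, centred. The stool is on the floor beside the table on its +y side. The gap between the stool and the table is 30 mm.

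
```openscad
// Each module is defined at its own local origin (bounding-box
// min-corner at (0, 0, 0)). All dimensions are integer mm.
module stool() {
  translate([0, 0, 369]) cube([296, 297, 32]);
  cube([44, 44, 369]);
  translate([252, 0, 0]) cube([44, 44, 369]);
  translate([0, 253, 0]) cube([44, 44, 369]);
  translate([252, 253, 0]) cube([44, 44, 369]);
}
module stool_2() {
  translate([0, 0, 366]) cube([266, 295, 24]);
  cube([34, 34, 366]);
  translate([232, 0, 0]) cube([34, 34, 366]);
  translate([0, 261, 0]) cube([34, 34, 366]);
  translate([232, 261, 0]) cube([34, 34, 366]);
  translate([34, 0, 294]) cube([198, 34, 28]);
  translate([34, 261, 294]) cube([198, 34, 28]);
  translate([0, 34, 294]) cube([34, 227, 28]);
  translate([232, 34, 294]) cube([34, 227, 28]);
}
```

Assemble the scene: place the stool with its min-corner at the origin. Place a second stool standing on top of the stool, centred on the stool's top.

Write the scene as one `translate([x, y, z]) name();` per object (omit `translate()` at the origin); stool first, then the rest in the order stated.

stool();
translate([15, 1, 401]) stool_2();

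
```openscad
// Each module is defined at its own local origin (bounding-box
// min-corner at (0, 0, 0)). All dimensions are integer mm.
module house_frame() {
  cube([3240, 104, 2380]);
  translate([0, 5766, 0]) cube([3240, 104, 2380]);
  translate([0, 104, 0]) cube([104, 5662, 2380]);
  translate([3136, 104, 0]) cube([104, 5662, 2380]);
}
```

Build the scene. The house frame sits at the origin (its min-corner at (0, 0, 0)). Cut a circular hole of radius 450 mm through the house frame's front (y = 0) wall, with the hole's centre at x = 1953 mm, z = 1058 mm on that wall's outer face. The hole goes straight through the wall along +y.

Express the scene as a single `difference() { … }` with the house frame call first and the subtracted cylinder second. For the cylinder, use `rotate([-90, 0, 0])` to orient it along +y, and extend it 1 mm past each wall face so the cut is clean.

difference() {
  house_frame();
  translate([1953, -1, 1058]) rotate([-90, 0, 0]) cylinder(h = 106, r = 450);
}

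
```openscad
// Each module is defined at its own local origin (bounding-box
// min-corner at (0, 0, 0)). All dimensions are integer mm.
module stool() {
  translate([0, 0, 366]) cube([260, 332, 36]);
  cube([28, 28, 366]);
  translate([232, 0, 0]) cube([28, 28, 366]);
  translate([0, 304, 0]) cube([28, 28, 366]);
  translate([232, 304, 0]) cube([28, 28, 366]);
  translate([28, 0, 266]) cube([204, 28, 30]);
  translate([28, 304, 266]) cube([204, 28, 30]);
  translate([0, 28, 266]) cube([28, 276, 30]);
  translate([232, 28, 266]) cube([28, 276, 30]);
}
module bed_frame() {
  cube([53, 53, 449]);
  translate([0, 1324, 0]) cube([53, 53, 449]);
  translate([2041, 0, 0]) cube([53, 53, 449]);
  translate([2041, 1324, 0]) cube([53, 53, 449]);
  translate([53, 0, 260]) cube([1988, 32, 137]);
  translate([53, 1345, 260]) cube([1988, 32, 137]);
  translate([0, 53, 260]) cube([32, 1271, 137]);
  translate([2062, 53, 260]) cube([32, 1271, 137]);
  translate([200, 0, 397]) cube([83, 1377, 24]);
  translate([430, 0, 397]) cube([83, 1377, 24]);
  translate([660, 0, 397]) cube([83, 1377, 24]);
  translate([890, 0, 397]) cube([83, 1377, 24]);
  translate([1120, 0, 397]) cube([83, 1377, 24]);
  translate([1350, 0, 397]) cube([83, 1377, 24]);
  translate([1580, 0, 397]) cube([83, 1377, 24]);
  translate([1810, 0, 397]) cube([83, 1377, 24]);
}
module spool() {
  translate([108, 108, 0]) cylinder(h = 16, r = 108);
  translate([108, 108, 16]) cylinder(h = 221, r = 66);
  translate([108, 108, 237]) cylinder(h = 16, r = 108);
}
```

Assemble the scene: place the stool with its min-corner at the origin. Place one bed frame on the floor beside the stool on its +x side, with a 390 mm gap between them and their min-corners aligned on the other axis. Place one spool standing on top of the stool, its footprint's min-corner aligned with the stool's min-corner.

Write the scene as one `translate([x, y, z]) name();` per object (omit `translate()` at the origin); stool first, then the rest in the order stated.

stool();
translate([650, 0, 0]) bed_frame();
translate([0, 0, 402]) spool();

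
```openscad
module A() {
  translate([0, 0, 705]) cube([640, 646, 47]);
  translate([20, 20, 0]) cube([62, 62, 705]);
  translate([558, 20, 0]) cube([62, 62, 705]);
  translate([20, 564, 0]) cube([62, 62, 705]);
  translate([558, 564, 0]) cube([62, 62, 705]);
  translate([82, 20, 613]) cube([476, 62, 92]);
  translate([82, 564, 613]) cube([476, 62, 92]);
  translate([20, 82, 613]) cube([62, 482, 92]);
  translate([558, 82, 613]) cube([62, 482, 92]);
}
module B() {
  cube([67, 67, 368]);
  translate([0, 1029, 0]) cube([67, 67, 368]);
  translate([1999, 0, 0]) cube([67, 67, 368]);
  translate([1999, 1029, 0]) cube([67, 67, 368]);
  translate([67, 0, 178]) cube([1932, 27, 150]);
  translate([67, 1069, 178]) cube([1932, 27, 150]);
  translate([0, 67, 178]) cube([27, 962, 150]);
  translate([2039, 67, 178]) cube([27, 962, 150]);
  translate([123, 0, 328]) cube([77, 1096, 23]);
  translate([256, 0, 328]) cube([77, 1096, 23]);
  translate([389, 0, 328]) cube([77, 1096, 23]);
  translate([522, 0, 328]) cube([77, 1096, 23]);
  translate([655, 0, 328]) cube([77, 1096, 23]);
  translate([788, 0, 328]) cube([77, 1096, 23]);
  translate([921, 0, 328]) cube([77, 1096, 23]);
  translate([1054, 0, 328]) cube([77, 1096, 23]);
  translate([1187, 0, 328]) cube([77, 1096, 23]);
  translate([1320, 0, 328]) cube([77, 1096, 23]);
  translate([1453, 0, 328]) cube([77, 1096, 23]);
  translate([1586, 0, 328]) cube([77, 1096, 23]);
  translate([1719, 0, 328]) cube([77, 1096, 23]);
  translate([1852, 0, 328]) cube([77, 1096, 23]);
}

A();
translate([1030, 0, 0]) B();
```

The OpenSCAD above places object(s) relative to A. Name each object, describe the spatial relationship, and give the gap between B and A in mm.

A is a table. B is a bed frame. The bed frame is on the floor beside the table on its +x side. The gap between the bed frame and the table is 390 mm.

The bed frame's nearest face is 390 mm from the table's +x face.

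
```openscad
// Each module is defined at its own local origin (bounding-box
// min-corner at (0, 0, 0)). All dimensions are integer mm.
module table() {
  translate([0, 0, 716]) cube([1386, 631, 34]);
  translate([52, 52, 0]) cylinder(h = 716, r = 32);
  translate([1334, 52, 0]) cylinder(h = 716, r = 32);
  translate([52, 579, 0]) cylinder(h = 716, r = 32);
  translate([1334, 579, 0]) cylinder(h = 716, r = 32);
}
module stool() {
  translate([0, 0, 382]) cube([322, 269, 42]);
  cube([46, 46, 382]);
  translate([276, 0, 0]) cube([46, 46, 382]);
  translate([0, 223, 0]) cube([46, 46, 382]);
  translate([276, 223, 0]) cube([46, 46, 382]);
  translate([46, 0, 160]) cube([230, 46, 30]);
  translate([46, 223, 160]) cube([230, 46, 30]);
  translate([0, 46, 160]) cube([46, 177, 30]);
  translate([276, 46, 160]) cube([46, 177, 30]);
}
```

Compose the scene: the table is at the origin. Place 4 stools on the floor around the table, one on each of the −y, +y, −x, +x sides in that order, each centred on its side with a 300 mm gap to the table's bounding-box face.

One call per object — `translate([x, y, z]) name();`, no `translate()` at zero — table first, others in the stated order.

table();
translate([532, -569, 0]) stool();
translate([532, 931, 0]) stool();
translate([-622, 181, 0]) stool();
translate([1686, 181, 0]) stool();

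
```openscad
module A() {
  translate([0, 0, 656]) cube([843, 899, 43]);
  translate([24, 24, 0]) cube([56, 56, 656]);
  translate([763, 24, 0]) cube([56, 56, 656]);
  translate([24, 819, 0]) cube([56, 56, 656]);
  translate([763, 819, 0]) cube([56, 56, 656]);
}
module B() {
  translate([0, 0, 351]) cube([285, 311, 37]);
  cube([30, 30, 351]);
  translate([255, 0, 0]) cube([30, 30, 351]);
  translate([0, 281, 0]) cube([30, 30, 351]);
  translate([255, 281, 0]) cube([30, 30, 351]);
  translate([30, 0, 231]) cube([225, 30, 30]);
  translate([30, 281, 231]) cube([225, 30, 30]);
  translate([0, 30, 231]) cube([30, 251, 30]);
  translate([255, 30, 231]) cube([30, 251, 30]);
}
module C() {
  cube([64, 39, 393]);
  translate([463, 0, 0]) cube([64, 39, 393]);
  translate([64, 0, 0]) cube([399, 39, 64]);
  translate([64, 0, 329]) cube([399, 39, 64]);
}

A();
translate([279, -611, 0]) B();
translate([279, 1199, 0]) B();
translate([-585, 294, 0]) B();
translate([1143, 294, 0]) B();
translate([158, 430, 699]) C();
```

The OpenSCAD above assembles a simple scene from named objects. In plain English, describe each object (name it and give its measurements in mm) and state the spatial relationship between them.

A is a table: top 843 mm (x) × 899 mm (y), 43 mm thick, upper face at z = 699 mm, on four 56×56 mm square legs, each inset 24 mm from the nearest pair of top edges, running from z = 0 to the bottom of the top.

B is a four-legged stool. The seat is 285×311 mm, 37 mm thick, top at z = 388 mm. It stands on four square legs, each 30×30 mm in cross-section, from z = 0 to the seat underside, each flush with a corner of the seat. Four stretchers, 30 mm wide and 30 mm tall, connect adjacent legs with their undersides at z = 231 mm, each running between the inner faces of the legs it joins and aligned with the legs' outer faces on the other axis.

C is a picture frame with a 399×265 mm rectangular opening (x by z) and a uniform 64 mm border on every side. Frame depth is 39 mm along y. It is built from two vertical stiles running the full outside height and two horizontal rails spanning the gap between the stiles.

Four stools sit around the table at the −y, +y, −x, +x sides. The picture frame is on top of the table, centred.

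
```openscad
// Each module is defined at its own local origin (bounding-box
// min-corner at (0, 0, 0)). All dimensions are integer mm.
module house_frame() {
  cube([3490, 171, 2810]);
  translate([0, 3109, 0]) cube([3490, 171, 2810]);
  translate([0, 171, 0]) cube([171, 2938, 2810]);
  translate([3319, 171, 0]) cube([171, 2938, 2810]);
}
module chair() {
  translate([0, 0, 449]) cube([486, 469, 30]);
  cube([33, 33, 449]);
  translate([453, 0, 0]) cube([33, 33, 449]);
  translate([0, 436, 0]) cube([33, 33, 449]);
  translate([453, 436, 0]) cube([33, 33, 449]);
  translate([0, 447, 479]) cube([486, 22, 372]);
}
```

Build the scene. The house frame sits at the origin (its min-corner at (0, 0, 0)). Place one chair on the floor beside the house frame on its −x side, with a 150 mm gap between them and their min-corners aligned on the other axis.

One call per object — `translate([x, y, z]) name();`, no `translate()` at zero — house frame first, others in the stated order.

house_frame();
translate([-636, 0, 0]) chair();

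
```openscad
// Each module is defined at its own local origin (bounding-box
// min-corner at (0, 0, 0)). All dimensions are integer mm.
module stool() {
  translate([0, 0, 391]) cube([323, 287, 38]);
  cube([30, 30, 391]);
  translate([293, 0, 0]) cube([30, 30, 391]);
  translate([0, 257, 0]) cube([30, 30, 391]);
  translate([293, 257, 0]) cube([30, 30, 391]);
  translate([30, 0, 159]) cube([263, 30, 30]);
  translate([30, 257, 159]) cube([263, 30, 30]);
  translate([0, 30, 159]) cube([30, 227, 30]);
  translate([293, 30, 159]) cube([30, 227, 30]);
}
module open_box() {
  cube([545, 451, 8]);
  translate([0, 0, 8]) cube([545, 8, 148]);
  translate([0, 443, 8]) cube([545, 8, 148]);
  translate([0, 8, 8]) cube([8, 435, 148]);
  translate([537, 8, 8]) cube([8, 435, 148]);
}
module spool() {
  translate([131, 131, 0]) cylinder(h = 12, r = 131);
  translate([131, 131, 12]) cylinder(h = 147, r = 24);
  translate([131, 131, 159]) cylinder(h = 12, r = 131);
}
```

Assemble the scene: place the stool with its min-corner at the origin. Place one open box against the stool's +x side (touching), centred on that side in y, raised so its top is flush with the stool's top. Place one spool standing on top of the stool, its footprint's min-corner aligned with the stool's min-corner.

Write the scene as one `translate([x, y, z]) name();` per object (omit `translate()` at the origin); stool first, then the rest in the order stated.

stool();
translate([323, -82, 273]) open_box();
translate([0, 0, 429]) spool();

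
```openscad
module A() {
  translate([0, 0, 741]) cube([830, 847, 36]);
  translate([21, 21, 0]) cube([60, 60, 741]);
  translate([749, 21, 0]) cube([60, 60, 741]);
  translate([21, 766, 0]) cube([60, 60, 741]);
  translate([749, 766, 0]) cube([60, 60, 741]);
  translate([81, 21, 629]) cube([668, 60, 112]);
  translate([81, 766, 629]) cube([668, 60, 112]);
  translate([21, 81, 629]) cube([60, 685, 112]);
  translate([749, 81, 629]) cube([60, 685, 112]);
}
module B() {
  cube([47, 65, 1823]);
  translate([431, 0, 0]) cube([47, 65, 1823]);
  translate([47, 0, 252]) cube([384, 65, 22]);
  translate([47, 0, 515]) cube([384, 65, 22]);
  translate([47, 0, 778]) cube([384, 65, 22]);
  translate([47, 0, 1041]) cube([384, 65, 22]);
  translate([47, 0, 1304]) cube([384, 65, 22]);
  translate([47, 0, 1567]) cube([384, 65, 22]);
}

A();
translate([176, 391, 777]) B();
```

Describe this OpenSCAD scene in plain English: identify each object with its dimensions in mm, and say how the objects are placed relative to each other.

A is a table with a 830×847 mm rectangular top, 36 mm thick, top surface at z = 777 mm, supported by four 60×60 mm square legs, each inset 21 mm from the nearest pair of top edges, running from the floor. Four apron rails, 60 mm thick and 112 mm tall, run between adjacent legs with their top edges flush with the underside of the top and their outer faces flush with the legs' outer faces.

B is a wooden ladder with two side rails of 47×65 mm section and 1823 mm height, set 478 mm apart overall. Between them run 6 rectangular rungs (65 mm deep, 22 mm thick), front faces flush with the rails' −y face. The bottom of the first rung is 252 mm above the floor and each subsequent rung is 263 mm higher than the one below.

The ladder is on top of the table, centred.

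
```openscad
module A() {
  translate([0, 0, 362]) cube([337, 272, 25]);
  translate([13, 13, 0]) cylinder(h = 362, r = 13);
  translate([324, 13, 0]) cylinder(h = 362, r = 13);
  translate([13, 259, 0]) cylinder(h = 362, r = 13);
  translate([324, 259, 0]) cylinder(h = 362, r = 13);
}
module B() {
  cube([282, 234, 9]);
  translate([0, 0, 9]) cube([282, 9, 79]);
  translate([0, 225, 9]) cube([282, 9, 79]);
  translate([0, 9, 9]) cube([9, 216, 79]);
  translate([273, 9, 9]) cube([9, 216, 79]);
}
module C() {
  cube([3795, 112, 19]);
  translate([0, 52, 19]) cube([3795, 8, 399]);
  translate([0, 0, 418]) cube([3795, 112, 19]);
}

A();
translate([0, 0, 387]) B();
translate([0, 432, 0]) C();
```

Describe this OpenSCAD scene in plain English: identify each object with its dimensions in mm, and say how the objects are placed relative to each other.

A is a simple wooden stool: a rectangular seat 337 mm (x) by 272 mm (y), 25 mm thick, top face at z = 387 mm, on four round legs, each 26 mm in diameter. The legs rest on z = 0, each leg's axis is inset half a diameter from the nearest pair of seat edges (so the leg's bounding box is flush with the corner).

B is an open storage box with external size 282×234×88 mm and wall thickness 9 mm (the base is also 9 mm thick). The base covers the whole footprint; the four walls stand on the base, with the y-facing walls full-width and the x-facing walls fitting between their inner faces.

C is an I-beam lying along x, 3795 mm long. Overall section height 437 mm. Two flanges 112 mm wide (y) and 19 mm thick, one on the floor and one at the top; a web 8 mm thick runs between them, centred on the flange width.

The open box is on top of the stool. The I-beam is on the floor beside the stool on its +y side.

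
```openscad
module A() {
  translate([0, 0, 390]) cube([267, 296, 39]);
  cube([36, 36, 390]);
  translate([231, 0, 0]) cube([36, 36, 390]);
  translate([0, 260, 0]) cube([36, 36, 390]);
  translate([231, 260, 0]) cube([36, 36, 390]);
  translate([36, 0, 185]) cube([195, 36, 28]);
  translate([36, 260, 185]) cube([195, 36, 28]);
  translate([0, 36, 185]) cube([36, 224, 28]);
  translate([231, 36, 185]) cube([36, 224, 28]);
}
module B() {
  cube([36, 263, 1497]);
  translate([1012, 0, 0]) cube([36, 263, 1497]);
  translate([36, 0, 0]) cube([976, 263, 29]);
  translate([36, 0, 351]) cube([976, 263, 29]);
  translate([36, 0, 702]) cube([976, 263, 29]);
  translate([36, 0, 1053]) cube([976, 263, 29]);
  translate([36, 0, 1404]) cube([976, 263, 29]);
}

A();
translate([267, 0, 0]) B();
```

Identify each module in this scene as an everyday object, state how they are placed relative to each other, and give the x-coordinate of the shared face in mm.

The stool's +x face and the bookshelf's −x face are both at x = 267 mm.

A is a stool. B is a bookshelf. The bookshelf is against the stool's +x side, with their −y faces flush. The x-coordinate of the shared face is 267 mm.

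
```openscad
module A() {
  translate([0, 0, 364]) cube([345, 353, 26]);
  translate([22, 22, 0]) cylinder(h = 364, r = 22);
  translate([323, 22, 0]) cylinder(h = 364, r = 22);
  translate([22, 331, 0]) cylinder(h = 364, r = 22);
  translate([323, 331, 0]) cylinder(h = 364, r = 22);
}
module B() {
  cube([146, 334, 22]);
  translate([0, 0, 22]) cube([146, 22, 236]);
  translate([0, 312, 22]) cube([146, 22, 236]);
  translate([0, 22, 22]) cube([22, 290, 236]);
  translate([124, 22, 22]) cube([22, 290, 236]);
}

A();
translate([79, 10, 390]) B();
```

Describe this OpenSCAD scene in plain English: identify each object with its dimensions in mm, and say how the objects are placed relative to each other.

A is a four-legged stool. The seat is a 345×353×26 mm slab whose top surface is at z = 390 mm; four round legs, each 44 mm in diameter, run from the floor (z = 0) to the underside of the seat, each leg's axis is inset half a diameter from the nearest pair of seat edges (so the leg's bounding box is flush with the corner).

B is an open-topped rectangular box: outside dimensions 146×334×258 mm, with a uniform wall and base thickness of 22 mm. The base is a full 146×334 slab on the floor; four walls sit on top of the base. The front and back walls (the −y and +y sides) span the full width; the two side walls fit between them.

The open box is on top of the stool.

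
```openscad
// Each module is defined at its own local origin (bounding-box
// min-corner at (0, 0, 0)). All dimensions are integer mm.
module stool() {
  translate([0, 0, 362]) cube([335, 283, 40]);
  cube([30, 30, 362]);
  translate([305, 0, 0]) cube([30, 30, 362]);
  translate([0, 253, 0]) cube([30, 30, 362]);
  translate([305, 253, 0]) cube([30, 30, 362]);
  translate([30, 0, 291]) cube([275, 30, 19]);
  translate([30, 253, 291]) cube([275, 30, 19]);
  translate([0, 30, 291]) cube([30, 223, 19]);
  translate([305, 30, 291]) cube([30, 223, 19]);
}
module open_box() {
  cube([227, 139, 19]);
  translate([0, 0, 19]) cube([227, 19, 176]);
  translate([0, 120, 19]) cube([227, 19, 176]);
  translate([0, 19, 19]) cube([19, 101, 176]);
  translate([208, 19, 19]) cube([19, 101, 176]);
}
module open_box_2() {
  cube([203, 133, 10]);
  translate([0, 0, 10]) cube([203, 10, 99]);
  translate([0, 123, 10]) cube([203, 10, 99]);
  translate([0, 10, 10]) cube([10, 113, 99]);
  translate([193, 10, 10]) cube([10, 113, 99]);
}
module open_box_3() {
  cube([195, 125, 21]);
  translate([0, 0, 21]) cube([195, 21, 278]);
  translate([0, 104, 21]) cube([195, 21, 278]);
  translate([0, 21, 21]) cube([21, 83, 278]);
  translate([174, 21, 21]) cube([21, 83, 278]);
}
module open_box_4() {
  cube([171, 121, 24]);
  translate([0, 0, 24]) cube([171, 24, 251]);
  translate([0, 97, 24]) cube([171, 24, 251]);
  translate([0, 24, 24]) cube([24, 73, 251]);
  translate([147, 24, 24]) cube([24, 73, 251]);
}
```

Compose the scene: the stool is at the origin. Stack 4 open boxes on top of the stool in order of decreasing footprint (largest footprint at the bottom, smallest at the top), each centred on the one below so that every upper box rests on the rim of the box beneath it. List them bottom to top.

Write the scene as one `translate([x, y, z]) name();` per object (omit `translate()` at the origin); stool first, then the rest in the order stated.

stool();
translate([54, 72, 402]) open_box();
translate([66, 75, 597]) open_box_2();
translate([70, 79, 706]) open_box_3();
translate([82, 81, 1005]) open_box_4();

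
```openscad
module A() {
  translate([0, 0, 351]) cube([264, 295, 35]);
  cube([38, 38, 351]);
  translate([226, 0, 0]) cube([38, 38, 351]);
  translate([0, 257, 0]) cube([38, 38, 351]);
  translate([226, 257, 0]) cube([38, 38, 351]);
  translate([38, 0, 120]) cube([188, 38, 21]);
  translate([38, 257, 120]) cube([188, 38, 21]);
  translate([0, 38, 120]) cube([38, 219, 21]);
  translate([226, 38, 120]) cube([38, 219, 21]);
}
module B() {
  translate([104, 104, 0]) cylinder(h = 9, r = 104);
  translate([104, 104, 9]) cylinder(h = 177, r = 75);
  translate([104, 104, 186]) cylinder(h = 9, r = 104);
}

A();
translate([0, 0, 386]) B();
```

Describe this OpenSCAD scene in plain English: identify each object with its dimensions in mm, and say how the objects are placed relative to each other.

A is a four-legged stool. The seat is a 264×295×35 mm slab whose top surface is at z = 386 mm; four square legs, each 38×38 mm in cross-section, run from the floor (z = 0) to the underside of the seat, each flush with a corner of the seat. Four stretchers, 38 mm wide and 21 mm tall, connect adjacent legs with their undersides at z = 120 mm, each running between the inner faces of the legs it joins and aligned with the legs' outer faces on the other axis.

B is a spool: two coaxial disc flanges of radius 104 mm and thickness 9 mm, joined by a core cylinder of radius 75 mm and height 177 mm. The lower flange rests on z = 0 and the three cylinders share a vertical axis.

The spool is on top of the stool.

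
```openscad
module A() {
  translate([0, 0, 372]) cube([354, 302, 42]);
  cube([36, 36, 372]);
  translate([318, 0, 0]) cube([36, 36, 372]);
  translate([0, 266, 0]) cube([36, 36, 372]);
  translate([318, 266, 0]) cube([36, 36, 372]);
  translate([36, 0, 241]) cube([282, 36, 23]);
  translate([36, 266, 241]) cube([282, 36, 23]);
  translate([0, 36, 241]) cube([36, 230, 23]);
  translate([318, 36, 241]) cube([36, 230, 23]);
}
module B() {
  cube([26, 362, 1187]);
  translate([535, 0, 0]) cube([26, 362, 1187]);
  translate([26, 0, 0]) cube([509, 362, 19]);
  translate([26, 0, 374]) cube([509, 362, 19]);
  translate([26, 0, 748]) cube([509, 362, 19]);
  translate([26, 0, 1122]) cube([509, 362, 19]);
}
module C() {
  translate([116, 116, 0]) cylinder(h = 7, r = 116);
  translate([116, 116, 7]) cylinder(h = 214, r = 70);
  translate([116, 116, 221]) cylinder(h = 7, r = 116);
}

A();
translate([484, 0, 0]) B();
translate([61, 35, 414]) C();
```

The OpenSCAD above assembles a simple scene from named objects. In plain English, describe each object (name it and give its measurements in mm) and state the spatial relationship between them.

A is a four-legged stool. The seat is a 354×302×42 mm slab whose top surface is at z = 414 mm; four square legs, each 36×36 mm in cross-section, run from the floor (z = 0) to the underside of the seat, each flush with a corner of the seat. Four stretchers, 36 mm wide and 23 mm tall, connect adjacent legs with their undersides at z = 241 mm, each running between the inner faces of the legs it joins and aligned with the legs' outer faces on the other axis.

B is a bookshelf 561 mm wide overall, 362 mm deep and 1187 mm tall. The two sides are 26 mm thick vertical panels. 4 horizontal shelves of 19 mm thickness span between the inner faces of the sides; the lowest shelf sits on the floor and shelves are stacked with a clear vertical gap of 355 mm between each pair.

C is a spool: two coaxial disc flanges of radius 116 mm and thickness 7 mm, joined by a core cylinder of radius 70 mm and height 214 mm. The lower flange rests on z = 0 and the three cylinders share a vertical axis.

The bookshelf is on the floor beside the stool on its +x side. The spool is on top of the stool, centred.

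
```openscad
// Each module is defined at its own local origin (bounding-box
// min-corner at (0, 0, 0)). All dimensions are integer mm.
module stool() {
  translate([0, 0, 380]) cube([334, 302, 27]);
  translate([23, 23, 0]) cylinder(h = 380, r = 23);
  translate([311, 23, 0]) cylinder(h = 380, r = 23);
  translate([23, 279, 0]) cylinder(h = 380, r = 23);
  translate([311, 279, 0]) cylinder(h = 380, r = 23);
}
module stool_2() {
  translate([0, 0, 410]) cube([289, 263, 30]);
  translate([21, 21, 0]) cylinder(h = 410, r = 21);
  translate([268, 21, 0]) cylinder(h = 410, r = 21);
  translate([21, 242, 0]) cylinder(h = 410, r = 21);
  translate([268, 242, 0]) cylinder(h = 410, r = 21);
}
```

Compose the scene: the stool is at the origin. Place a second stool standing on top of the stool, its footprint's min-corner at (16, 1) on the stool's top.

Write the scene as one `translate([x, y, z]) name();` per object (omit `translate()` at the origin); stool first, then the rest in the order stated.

stool();
translate([16, 1, 407]) stool_2();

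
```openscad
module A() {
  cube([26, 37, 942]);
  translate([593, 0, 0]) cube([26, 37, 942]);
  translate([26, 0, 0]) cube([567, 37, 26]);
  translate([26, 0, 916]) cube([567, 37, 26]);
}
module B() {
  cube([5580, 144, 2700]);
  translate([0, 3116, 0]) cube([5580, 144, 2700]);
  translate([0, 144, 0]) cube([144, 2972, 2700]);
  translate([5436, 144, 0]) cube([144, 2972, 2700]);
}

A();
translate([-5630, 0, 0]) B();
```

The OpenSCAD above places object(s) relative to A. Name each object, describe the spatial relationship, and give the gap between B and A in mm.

A is a picture frame. B is a house frame. The house frame is on the floor beside the picture frame on its −x side. The gap between the house frame and the picture frame is 50 mm.

The house frame's nearest face is 50 mm from the picture frame's −x face.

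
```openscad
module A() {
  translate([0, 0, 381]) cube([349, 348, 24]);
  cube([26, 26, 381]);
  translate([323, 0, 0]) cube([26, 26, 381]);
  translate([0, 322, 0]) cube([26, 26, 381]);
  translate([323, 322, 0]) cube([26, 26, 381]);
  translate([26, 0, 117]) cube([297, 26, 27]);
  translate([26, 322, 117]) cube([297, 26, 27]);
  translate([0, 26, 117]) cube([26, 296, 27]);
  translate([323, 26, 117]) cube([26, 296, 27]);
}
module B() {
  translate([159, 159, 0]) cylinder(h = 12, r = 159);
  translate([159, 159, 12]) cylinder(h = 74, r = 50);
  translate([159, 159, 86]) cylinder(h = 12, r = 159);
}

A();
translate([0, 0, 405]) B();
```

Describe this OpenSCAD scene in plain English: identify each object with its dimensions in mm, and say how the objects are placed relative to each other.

A is a four-legged stool. The seat is 349×348 mm, 24 mm thick, top at z = 405 mm. It stands on four square legs, each 26×26 mm in cross-section, from z = 0 to the seat underside, each flush with a corner of the seat. Four stretchers, 26 mm wide and 27 mm tall, connect adjacent legs with their undersides at z = 117 mm, each running between the inner faces of the legs it joins and aligned with the legs' outer faces on the other axis.

B is a spool: two coaxial disc flanges of radius 159 mm and thickness 12 mm, joined by a core cylinder of radius 50 mm and height 74 mm. The lower flange rests on z = 0 and the three cylinders share a vertical axis.

The spool is on top of the stool.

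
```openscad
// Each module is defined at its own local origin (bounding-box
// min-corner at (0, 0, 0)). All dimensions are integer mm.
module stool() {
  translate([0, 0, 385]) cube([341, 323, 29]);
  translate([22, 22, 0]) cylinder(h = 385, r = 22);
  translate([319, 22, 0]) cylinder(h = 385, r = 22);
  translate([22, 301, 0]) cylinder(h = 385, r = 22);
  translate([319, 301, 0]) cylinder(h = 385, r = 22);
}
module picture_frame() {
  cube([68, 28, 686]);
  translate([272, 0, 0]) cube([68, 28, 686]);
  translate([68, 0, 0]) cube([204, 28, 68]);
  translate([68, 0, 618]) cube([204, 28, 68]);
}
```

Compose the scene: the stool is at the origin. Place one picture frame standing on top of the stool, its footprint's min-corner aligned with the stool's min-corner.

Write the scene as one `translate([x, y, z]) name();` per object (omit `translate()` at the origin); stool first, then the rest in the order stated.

stool();
translate([0, 0, 414]) picture_frame();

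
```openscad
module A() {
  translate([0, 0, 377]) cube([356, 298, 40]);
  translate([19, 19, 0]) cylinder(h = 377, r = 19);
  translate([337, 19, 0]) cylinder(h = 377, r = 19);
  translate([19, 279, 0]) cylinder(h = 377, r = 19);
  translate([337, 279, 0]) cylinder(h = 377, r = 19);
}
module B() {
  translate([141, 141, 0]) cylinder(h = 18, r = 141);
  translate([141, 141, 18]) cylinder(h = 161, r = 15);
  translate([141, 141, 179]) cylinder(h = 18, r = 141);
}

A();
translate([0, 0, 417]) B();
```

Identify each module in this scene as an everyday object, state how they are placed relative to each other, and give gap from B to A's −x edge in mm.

A is a stool. B is a spool. The spool is on top of the stool. The gap from the spool to the stool's −x edge is 0 mm.

The spool's min-x is at 0; the stool's min-x is 0; gap = 0 mm.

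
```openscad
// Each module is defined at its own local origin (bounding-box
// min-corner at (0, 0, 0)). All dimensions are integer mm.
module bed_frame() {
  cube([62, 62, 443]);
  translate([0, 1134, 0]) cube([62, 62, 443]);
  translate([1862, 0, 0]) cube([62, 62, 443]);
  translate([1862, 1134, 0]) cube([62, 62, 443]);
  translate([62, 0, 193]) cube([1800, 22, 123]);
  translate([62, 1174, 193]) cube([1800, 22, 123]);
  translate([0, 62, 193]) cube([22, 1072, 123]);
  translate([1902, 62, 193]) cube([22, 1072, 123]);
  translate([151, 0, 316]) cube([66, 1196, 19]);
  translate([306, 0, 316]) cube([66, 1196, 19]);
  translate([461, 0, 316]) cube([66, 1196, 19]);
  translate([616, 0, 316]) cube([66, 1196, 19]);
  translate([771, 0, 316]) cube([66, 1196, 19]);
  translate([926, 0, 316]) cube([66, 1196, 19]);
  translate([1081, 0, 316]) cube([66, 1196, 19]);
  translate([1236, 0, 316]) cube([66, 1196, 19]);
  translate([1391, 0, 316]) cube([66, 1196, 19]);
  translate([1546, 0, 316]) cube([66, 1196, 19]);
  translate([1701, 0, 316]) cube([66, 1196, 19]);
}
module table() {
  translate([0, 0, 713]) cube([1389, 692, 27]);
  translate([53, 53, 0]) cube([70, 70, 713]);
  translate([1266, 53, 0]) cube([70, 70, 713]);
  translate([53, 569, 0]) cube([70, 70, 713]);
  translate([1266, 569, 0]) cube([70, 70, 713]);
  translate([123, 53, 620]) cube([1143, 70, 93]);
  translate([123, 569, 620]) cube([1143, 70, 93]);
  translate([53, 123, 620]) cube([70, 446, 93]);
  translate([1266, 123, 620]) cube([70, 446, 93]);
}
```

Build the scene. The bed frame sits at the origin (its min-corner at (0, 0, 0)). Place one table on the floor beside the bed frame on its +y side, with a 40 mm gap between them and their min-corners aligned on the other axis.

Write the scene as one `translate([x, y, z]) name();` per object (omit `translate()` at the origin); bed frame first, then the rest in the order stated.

bed_frame();
translate([0, 1236, 0]) table();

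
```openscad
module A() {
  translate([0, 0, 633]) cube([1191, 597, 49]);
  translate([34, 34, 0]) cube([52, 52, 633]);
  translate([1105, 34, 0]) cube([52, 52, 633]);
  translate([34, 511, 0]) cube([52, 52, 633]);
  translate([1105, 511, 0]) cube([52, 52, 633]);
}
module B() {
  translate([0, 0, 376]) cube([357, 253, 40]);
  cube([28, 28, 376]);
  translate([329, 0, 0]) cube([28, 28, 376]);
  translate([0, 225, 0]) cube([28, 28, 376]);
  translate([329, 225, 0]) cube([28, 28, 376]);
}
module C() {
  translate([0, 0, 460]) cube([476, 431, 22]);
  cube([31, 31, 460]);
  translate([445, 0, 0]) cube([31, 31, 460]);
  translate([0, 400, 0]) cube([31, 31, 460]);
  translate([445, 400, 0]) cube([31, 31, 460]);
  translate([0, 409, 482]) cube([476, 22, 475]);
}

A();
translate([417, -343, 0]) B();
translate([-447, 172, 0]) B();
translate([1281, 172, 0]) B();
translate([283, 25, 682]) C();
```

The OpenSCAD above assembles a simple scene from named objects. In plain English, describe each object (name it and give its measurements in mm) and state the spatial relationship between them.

A is a rectangular dining table. The top is 1191×597×49 mm with its upper surface at z = 682 mm. It stands on four 52×52 mm square legs, each inset 34 mm from the nearest pair of top edges, running from the floor to the underside of the top.

B is a four-legged stool. The seat is a 357×253×40 mm slab whose top surface is at z = 416 mm; four square legs, each 28×28 mm in cross-section, run from the floor (z = 0) to the underside of the seat, each flush with a corner of the seat.

C is a chair. The seat is a 476×431×22 mm slab with its top at z = 482 mm, on four 31×31 mm corner legs (flush with the seat edges, standing on z = 0). A flat backrest 22 mm thick, 475 mm tall, spans the full seat width and rises from the seat top along its +y edge, rear face flush with the rear of the seat.

Three stools sit around the table at the −y, −x, +x sides. The chair is on top of the table.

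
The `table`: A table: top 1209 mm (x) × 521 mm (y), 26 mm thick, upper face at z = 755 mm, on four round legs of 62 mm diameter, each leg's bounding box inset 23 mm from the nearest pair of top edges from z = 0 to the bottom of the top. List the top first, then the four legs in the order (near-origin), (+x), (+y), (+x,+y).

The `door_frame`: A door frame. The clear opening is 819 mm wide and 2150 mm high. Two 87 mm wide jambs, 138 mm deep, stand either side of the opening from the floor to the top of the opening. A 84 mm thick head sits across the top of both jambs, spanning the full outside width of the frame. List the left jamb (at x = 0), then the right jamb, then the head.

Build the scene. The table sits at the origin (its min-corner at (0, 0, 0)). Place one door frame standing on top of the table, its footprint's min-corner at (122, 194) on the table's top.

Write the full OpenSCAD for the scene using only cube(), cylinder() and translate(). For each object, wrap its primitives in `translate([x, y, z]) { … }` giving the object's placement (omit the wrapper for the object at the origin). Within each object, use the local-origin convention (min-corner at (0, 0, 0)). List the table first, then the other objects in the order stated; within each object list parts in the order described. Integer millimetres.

translate([0, 0, 729]) cube([1209, 521, 26]);
translate([54, 54, 0]) cylinder(h = 729, r = 31);
translate([1155, 54, 0]) cylinder(h = 729, r = 31);
translate([54, 467, 0]) cylinder(h = 729, r = 31);
translate([1155, 467, 0]) cylinder(h = 729, r = 31);
translate([122, 194, 755]) {
  cube([87, 138, 2150]);
  translate([906, 0, 0]) cube([87, 138, 2150]);
  translate([0, 0, 2150]) cube([993, 138, 84]);
}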